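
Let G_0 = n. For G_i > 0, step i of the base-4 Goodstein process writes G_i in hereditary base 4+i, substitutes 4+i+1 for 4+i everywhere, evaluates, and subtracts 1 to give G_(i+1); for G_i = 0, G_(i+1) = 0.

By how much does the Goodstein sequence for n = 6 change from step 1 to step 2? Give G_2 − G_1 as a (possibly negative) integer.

0

base 4: 6 = 4 + 2; at 5: 5 + 2 = 7; next = 6
base 5: 6 = 5 + 1; at 6: 6 + 1 = 7; next = 6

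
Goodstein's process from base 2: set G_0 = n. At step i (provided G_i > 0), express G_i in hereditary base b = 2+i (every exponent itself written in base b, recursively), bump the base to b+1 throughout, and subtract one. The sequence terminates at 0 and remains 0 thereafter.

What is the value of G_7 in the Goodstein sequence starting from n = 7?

37665879

[0] 7 ≡ 2^2 + 2 + 1 (base 2). Lift 3: 31. −1: 30.
[1] 30 ≡ 3^3 + 3 (base 3). Lift 4: 260. −1: 259.
[2] 259 ≡ 4^4 + 3 (base 4). Lift 5: 3128. −1: 3127.
[3] 3127 ≡ 5^5 + 2 (base 5). Lift 6: 46658. −1: 46657.
[4] 46657 ≡ 6^6 + 1 (base 6). Lift 7: 823544. −1: 823543.
[5] 823543 ≡ 7^7 (base 7). Lift 8: 16777216. −1: 16777215.
[6] 16777215 ≡ 7·8^7 + 7·8^6 + 7·8^5 + 7·8^4 + 7·8^3 + 7·8^2 + 7·8 + 7 (base 8). Lift 9: 37665880. −1: 37665879.
[7] 37665879 ≡ 7·9^7 + 7·9^6 + 7·9^5 + 7·9^4 + 7·9^3 + 7·9^2 + 7·9 + 6 (base 9). Lift 10: 77777776. −1: 77777775.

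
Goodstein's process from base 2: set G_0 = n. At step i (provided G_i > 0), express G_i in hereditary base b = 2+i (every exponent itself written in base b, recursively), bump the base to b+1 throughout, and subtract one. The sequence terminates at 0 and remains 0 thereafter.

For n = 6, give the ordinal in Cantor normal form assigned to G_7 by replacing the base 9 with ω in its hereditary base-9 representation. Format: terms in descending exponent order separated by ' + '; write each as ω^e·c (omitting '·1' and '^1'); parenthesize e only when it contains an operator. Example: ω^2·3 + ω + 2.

ω^5·5 + ω^4·5 + ω^3·5 + ω^2·5 + ω·5 + 2

6 —HB2→ 2^2 + 2 —bump→ 3^3 + 3 = 30 —(−1)→ 29
29 —HB3→ 3^3 + 2 —bump→ 4^4 + 2 = 258 —(−1)→ 257
257 —HB4→ 4^4 + 1 —bump→ 5^5 + 1 = 3126 —(−1)→ 3125
3125 —HB5→ 5^5 —bump→ 6^6 = 46656 —(−1)→ 46655
46655 —HB6→ 5·6^5 + 5·6^4 + 5·6^3 + 5·6^2 + 5·6 + 5 —bump→ 5·7^5 + 5·7^4 + 5·7^3 + 5·7^2 + 5·7 + 5 = 98040 —(−1)→ 98039
98039 —HB7→ 5·7^5 + 5·7^4 + 5·7^3 + 5·7^2 + 5·7 + 4 —bump→ 5·8^5 + 5·8^4 + 5·8^3 + 5·8^2 + 5·8 + 4 = 187244 —(−1)→ 187243
187243 —HB8→ 5·8^5 + 5·8^4 + 5·8^3 + 5·8^2 + 5·8 + 3 —bump→ 5·9^5 + 5·9^4 + 5·9^3 + 5·9^2 + 5·9 + 3 = 332148 —(−1)→ 332147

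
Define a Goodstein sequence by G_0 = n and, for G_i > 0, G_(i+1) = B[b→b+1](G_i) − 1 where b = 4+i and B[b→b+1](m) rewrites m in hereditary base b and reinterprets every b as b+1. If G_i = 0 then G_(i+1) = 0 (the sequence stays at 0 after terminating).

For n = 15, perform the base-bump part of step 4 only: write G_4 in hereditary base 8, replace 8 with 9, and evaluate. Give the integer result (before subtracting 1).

25

i=0: 15 = 3·4 + 3 (b=4); 4→5: 3·5 + 3 = 18; 18−1 = 17
i=1: 17 = 3·5 + 2 (b=5); 5→6: 3·6 + 2 = 20; 20−1 = 19
i=2: 19 = 3·6 + 1 (b=6); 6→7: 3·7 + 1 = 22; 22−1 = 21
i=3: 21 = 3·7 (b=7); 7→8: 3·8 = 24; 24−1 = 23
i=4: 23 = 2·8 + 7 (b=8); 8→9: 2·9 + 7 = 25; 25−1 = 24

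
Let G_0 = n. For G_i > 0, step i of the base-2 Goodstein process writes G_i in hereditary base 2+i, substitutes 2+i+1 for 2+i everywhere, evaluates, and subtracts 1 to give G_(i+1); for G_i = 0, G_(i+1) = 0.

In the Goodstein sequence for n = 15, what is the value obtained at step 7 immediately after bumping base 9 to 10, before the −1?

i=0: 15 = 2^(2 + 1) + 2^2 + 2 + 1 (b=2); 2→3: 3^(3 + 1) + 3^3 + 3 + 1 = 112; 112−1 = 111
i=1: 111 = 3^(3 + 1) + 3^3 + 3 (b=3); 3→4: 4^(4 + 1) + 4^4 + 4 = 1284; 1284−1 = 1283
i=2: 1283 = 4^(4 + 1) + 4^4 + 3 (b=4); 4→5: 5^(5 + 1) + 5^5 + 3 = 18753; 18753−1 = 18752
i=3: 18752 = 5^(5 + 1) + 5^5 + 2 (b=5); 5→6: 6^(6 + 1) + 6^6 + 2 = 326594; 326594−1 = 326593
i=4: 326593 = 6^(6 + 1) + 6^6 + 1 (b=6); 6→7: 7^(7 + 1) + 7^7 + 1 = 6588345; 6588345−1 = 6588344
i=5: 6588344 = 7^(7 + 1) + 7^7 (b=7); 7→8: 8^(8 + 1) + 8^8 = 150994944; 150994944−1 = 150994943
i=6: 150994943 = 8^(8 + 1) + 7·8^7 + 7·8^6 + 7·8^5 + 7·8^4 + 7·8^3 + 7·8^2 + 7·8 + 7 (b=8); 8→9: 9^(9 + 1) + 7·9^7 + 7·9^6 + 7·9^5 + 7·9^4 + 7·9^3 + 7·9^2 + 7·9 + 7 = 3524450281; 3524450281−1 = 3524450280

100077777776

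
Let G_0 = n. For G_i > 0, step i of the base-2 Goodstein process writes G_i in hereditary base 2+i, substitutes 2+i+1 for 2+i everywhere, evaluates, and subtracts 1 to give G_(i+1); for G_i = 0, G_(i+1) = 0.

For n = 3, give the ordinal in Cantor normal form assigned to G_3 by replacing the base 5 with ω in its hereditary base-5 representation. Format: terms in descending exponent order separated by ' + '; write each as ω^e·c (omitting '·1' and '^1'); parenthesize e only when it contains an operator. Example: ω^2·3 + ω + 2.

i=0: 3 = 2 + 1 (b=2); 2→3: 3 + 1 = 4; 4−1 = 3
i=1: 3 = 3 (b=3); 3→4: 4 = 4; 4−1 = 3
i=2: 3 = 3 (b=4); 4→5: 3 = 3; 3−1 = 2
i=3: 2 = 2 (b=5); 5→6: 2 = 2; 2−1 = 1

2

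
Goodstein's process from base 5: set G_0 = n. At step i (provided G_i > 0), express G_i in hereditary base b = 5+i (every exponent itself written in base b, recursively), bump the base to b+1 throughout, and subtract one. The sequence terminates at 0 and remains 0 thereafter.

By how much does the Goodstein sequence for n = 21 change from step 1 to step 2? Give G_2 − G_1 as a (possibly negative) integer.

3

G_0 = 21. HB_5(21) = 4·5 + 1. Bump = 25. G_1 = 24.
G_1 = 24. HB_6(24) = 4·6. Bump = 28. G_2 = 27.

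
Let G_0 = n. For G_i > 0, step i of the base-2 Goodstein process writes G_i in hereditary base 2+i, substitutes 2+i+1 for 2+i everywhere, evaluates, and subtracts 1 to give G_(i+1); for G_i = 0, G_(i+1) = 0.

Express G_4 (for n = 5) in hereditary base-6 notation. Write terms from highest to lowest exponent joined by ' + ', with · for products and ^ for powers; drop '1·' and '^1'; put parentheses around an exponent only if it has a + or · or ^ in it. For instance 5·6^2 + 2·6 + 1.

3·6^3 + 3·6^2 + 3·6 + 1

G_0=5  [base 2] 2^2 + 1  →[2↦3]→  3^3 + 1 = 28  −1 ⇒ G_1=27
G_1=27  [base 3] 3^3  →[3↦4]→  4^4 = 256  −1 ⇒ G_2=255
G_2=255  [base 4] 3·4^3 + 3·4^2 + 3·4 + 3  →[4↦5]→  3·5^3 + 3·5^2 + 3·5 + 3 = 468  −1 ⇒ G_3=467
G_3=467  [base 5] 3·5^3 + 3·5^2 + 3·5 + 2  →[5↦6]→  3·6^3 + 3·6^2 + 3·6 + 2 = 776  −1 ⇒ G_4=775
G_4=775  [base 6] 3·6^3 + 3·6^2 + 3·6 + 1  →[6↦7]→  3·7^3 + 3·7^2 + 3·7 + 1 = 1198  −1 ⇒ G_5=1197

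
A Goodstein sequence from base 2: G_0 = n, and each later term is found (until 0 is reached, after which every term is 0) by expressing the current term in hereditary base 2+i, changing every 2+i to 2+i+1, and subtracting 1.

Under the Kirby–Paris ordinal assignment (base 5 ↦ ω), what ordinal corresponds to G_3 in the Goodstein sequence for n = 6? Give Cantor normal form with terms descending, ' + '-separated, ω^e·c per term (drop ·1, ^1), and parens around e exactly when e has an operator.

(0) 6|_2 = 2^2 + 2 ↦ 3^3 + 3|_3 = 30 ⇒ 29
(1) 29|_3 = 3^3 + 2 ↦ 4^4 + 2|_4 = 258 ⇒ 257
(2) 257|_4 = 4^4 + 1 ↦ 5^5 + 1|_5 = 3126 ⇒ 3125

ω^ω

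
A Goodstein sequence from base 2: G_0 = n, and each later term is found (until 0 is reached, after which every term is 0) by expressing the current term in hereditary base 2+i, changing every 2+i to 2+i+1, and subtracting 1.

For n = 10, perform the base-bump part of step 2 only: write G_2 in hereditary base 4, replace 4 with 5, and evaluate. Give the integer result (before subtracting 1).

i=0: 10 = 2^(2 + 1) + 2 (b=2); 2→3: 3^(3 + 1) + 3 = 84; 84−1 = 83
i=1: 83 = 3^(3 + 1) + 2 (b=3); 3→4: 4^(4 + 1) + 2 = 1026; 1026−1 = 1025

15626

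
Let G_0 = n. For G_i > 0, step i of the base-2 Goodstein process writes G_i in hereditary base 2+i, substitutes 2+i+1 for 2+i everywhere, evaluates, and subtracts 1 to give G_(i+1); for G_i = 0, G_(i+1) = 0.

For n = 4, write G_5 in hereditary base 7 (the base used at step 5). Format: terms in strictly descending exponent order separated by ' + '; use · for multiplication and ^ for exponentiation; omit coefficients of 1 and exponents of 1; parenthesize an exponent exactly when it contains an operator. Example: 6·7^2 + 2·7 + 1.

step 0: 4 = 2^2; sub 3 for 2: 3^3; = 27; G_1 = 27−1 = 26
step 1: 26 = 2·3^2 + 2·3 + 2; sub 4 for 3: 2·4^2 + 2·4 + 2; = 42; G_2 = 42−1 = 41
step 2: 41 = 2·4^2 + 2·4 + 1; sub 5 for 4: 2·5^2 + 2·5 + 1; = 61; G_3 = 61−1 = 60
step 3: 60 = 2·5^2 + 2·5; sub 6 for 5: 2·6^2 + 2·6; = 84; G_4 = 84−1 = 83
step 4: 83 = 2·6^2 + 6 + 5; sub 7 for 6: 2·7^2 + 7 + 5; = 110; G_5 = 110−1 = 109
step 5: 109 = 2·7^2 + 7 + 4; sub 8 for 7: 2·8^2 + 8 + 4; = 140; G_6 = 140−1 = 139

2·7^2 + 7 + 4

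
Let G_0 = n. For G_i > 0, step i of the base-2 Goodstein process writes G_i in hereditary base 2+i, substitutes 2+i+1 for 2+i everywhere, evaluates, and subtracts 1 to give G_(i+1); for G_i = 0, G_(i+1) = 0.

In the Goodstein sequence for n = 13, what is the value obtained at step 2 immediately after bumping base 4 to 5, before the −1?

16093

G_0=13  [base 2] 2^(2 + 1) + 2^2 + 1  →[2↦3]→  3^(3 + 1) + 3^3 + 1 = 109  −1 ⇒ G_1=108
G_1=108  [base 3] 3^(3 + 1) + 3^3  →[3↦4]→  4^(4 + 1) + 4^4 = 1280  −1 ⇒ G_2=1279
G_2=1279  [base 4] 4^(4 + 1) + 3·4^3 + 3·4^2 + 3·4 + 3  →[4↦5]→  5^(5 + 1) + 3·5^3 + 3·5^2 + 3·5 + 3 = 16093  −1 ⇒ G_3=16092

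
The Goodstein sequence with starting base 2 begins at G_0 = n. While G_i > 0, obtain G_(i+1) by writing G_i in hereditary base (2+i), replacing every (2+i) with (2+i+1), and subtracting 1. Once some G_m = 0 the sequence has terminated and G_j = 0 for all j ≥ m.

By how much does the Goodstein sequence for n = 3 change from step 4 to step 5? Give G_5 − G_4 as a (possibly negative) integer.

i=0: 3 = 2 + 1 (b=2); 2→3: 3 + 1 = 4; 4−1 = 3
i=1: 3 = 3 (b=3); 3→4: 4 = 4; 4−1 = 3
i=2: 3 = 3 (b=4); 4→5: 3 = 3; 3−1 = 2
i=3: 2 = 2 (b=5); 5→6: 2 = 2; 2−1 = 1
i=4: 1 = 1 (b=6); 6→7: 1 = 1; 1−1 = 0

-1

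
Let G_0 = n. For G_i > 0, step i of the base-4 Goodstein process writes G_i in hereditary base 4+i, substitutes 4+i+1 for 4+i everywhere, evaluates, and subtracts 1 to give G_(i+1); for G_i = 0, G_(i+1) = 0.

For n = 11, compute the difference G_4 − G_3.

1

11 —HB4→ 2·4 + 3 —bump→ 2·5 + 3 = 13 —(−1)→ 12
12 —HB5→ 2·5 + 2 —bump→ 2·6 + 2 = 14 —(−1)→ 13
13 —HB6→ 2·6 + 1 —bump→ 2·7 + 1 = 15 —(−1)→ 14
14 —HB7→ 2·7 —bump→ 2·8 = 16 —(−1)→ 15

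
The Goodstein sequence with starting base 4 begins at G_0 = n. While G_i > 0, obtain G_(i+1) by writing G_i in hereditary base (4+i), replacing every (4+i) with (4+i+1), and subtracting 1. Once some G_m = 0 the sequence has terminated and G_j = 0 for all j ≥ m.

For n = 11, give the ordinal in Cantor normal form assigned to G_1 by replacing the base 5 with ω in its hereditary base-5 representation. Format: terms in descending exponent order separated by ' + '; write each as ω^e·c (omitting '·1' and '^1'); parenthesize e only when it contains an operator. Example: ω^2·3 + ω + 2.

(0) 11|_4 = 2·4 + 3 ↦ 2·5 + 3|_5 = 13 ⇒ 12
(1) 12|_5 = 2·5 + 2 ↦ 2·6 + 2|_6 = 14 ⇒ 13

ω·2 + 2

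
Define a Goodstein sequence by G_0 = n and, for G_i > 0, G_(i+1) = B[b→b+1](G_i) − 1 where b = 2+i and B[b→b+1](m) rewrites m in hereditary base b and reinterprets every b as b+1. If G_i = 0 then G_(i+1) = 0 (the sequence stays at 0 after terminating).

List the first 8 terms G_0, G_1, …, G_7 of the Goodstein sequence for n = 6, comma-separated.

6, 29, 257, 3125, 46655, 98039, 187243, 332147

6 —HB2→ 2^2 + 2 —bump→ 3^3 + 3 = 30 —(−1)→ 29
29 —HB3→ 3^3 + 2 —bump→ 4^4 + 2 = 258 —(−1)→ 257
257 —HB4→ 4^4 + 1 —bump→ 5^5 + 1 = 3126 —(−1)→ 3125
3125 —HB5→ 5^5 —bump→ 6^6 = 46656 —(−1)→ 46655
46655 —HB6→ 5·6^5 + 5·6^4 + 5·6^3 + 5·6^2 + 5·6 + 5 —bump→ 5·7^5 + 5·7^4 + 5·7^3 + 5·7^2 + 5·7 + 5 = 98040 —(−1)→ 98039
98039 —HB7→ 5·7^5 + 5·7^4 + 5·7^3 + 5·7^2 + 5·7 + 4 —bump→ 5·8^5 + 5·8^4 + 5·8^3 + 5·8^2 + 5·8 + 4 = 187244 —(−1)→ 187243
187243 —HB8→ 5·8^5 + 5·8^4 + 5·8^3 + 5·8^2 + 5·8 + 3 —bump→ 5·9^5 + 5·9^4 + 5·9^3 + 5·9^2 + 5·9 + 3 = 332148 —(−1)→ 332147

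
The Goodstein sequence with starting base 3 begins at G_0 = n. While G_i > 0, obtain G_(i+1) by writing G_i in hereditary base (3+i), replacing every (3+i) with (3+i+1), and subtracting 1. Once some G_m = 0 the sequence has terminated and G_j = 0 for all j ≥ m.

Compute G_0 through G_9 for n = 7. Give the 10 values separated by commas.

7, 8, 9, 9, 9, 9, 9, 9, 8, 7

i=0: 7 = 2·3 + 1 (b=3); 3→4: 2·4 + 1 = 9; 9−1 = 8
i=1: 8 = 2·4 (b=4); 4→5: 2·5 = 10; 10−1 = 9
i=2: 9 = 5 + 4 (b=5); 5→6: 6 + 4 = 10; 10−1 = 9
i=3: 9 = 6 + 3 (b=6); 6→7: 7 + 3 = 10; 10−1 = 9
i=4: 9 = 7 + 2 (b=7); 7→8: 8 + 2 = 10; 10−1 = 9
i=5: 9 = 8 + 1 (b=8); 8→9: 9 + 1 = 10; 10−1 = 9
i=6: 9 = 9 (b=9); 9→10: 10 = 10; 10−1 = 9
i=7: 9 = 9 (b=10); 10→11: 9 = 9; 9−1 = 8
i=8: 8 = 8 (b=11); 11→12: 8 = 8; 8−1 = 7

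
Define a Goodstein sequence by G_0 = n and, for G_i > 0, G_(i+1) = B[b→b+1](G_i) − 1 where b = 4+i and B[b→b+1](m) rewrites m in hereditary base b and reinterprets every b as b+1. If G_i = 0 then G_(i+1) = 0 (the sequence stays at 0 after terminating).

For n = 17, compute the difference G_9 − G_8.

step 0: 17 = 4^2 + 1; sub 5 for 4: 5^2 + 1; = 26; G_1 = 26−1 = 25
step 1: 25 = 5^2; sub 6 for 5: 6^2; = 36; G_2 = 36−1 = 35
step 2: 35 = 5·6 + 5; sub 7 for 6: 5·7 + 5; = 40; G_3 = 40−1 = 39
step 3: 39 = 5·7 + 4; sub 8 for 7: 5·8 + 4; = 44; G_4 = 44−1 = 43
step 4: 43 = 5·8 + 3; sub 9 for 8: 5·9 + 3; = 48; G_5 = 48−1 = 47
step 5: 47 = 5·9 + 2; sub 10 for 9: 5·10 + 2; = 52; G_6 = 52−1 = 51
step 6: 51 = 5·10 + 1; sub 11 for 10: 5·11 + 1; = 56; G_7 = 56−1 = 55
step 7: 55 = 5·11; sub 12 for 11: 5·12; = 60; G_8 = 60−1 = 59
step 8: 59 = 4·12 + 11; sub 13 for 12: 4·13 + 11; = 63; G_9 = 63−1 = 62

3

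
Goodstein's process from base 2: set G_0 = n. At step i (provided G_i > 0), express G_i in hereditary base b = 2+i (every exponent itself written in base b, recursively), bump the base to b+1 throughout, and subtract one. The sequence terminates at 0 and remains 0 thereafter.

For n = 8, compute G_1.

80

G_0=8  [base 2] 2^(2 + 1)  →[2↦3]→  3^(3 + 1) = 81  −1 ⇒ G_1=80
G_1=80  [base 3] 2·3^3 + 2·3^2 + 2·3 + 2  →[3↦4]→  2·4^4 + 2·4^2 + 2·4 + 2 = 554  −1 ⇒ G_2=553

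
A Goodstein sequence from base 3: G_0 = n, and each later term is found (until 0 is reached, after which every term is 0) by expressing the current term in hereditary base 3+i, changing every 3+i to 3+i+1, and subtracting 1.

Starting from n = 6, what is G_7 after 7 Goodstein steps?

6 —HB3→ 2·3 —bump→ 2·4 = 8 —(−1)→ 7
7 —HB4→ 4 + 3 —bump→ 5 + 3 = 8 —(−1)→ 7
7 —HB5→ 5 + 2 —bump→ 6 + 2 = 8 —(−1)→ 7
7 —HB6→ 6 + 1 —bump→ 7 + 1 = 8 —(−1)→ 7
7 —HB7→ 7 —bump→ 8 = 8 —(−1)→ 7
7 —HB8→ 7 —bump→ 7 = 7 —(−1)→ 6
6 —HB9→ 6 —bump→ 6 = 6 —(−1)→ 5
5 —HB10→ 5 —bump→ 5 = 5 —(−1)→ 4

5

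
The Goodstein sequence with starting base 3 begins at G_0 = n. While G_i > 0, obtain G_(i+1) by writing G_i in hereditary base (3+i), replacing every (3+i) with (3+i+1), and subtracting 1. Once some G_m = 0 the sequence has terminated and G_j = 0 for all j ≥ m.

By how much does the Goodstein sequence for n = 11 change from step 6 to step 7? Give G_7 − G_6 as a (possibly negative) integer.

4

G_0 = 11. HB_3(11) = 3^2 + 2. Bump = 18. G_1 = 17.
G_1 = 17. HB_4(17) = 4^2 + 1. Bump = 26. G_2 = 25.
G_2 = 25. HB_5(25) = 5^2. Bump = 36. G_3 = 35.
G_3 = 35. HB_6(35) = 5·6 + 5. Bump = 40. G_4 = 39.
G_4 = 39. HB_7(39) = 5·7 + 4. Bump = 44. G_5 = 43.
G_5 = 43. HB_8(43) = 5·8 + 3. Bump = 48. G_6 = 47.
G_6 = 47. HB_9(47) = 5·9 + 2. Bump = 52. G_7 = 51.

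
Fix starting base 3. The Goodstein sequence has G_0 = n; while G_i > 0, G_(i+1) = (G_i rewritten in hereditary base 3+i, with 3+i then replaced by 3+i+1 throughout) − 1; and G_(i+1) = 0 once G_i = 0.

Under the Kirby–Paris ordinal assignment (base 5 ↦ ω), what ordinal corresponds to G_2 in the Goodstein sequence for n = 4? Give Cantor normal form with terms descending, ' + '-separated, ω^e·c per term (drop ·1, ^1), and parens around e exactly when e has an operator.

G_0 = 4. HB_3(4) = 3 + 1. Bump = 5. G_1 = 4.
G_1 = 4. HB_4(4) = 4. Bump = 5. G_2 = 4.

4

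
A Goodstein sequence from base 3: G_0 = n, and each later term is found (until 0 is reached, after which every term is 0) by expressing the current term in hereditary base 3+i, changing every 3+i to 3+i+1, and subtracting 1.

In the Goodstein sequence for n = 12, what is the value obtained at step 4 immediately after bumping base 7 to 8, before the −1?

G_0 = 12. HB_3(12) = 3^2 + 3. Bump = 20. G_1 = 19.
G_1 = 19. HB_4(19) = 4^2 + 3. Bump = 28. G_2 = 27.
G_2 = 27. HB_5(27) = 5^2 + 2. Bump = 38. G_3 = 37.
G_3 = 37. HB_6(37) = 6^2 + 1. Bump = 50. G_4 = 49.
G_4 = 49. HB_7(49) = 7^2. Bump = 64. G_5 = 63.

64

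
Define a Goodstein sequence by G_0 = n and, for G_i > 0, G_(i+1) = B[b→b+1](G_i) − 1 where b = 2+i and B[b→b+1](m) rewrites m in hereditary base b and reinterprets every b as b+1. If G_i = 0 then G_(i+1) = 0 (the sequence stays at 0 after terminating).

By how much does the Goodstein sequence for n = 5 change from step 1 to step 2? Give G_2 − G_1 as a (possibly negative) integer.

step 0: 5 = 2^2 + 1; sub 3 for 2: 3^3 + 1; = 28; G_1 = 28−1 = 27
step 1: 27 = 3^3; sub 4 for 3: 4^4; = 256; G_2 = 256−1 = 255

228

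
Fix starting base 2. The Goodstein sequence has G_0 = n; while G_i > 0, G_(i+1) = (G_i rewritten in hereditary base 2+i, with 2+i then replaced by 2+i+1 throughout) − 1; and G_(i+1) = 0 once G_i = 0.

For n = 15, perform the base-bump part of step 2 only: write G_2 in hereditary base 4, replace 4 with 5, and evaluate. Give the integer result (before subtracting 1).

step 0: 15 = 2^(2 + 1) + 2^2 + 2 + 1; sub 3 for 2: 3^(3 + 1) + 3^3 + 3 + 1; = 112; G_1 = 112−1 = 111
step 1: 111 = 3^(3 + 1) + 3^3 + 3; sub 4 for 3: 4^(4 + 1) + 4^4 + 4; = 1284; G_2 = 1284−1 = 1283
step 2: 1283 = 4^(4 + 1) + 4^4 + 3; sub 5 for 4: 5^(5 + 1) + 5^5 + 3; = 18753; G_3 = 18753−1 = 18752

18753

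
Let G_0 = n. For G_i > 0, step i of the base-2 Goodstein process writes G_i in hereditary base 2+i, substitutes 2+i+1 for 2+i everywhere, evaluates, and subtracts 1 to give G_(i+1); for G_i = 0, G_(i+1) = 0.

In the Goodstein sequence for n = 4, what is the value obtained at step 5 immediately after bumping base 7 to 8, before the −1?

140

G_0=4  [base 2] 2^2  →[2↦3]→  3^3 = 27  −1 ⇒ G_1=26
G_1=26  [base 3] 2·3^2 + 2·3 + 2  →[3↦4]→  2·4^2 + 2·4 + 2 = 42  −1 ⇒ G_2=41
G_2=41  [base 4] 2·4^2 + 2·4 + 1  →[4↦5]→  2·5^2 + 2·5 + 1 = 61  −1 ⇒ G_3=60
G_3=60  [base 5] 2·5^2 + 2·5  →[5↦6]→  2·6^2 + 2·6 = 84  −1 ⇒ G_4=83
G_4=83  [base 6] 2·6^2 + 6 + 5  →[6↦7]→  2·7^2 + 7 + 5 = 110  −1 ⇒ G_5=109
G_5=109  [base 7] 2·7^2 + 7 + 4  →[7↦8]→  2·8^2 + 8 + 4 = 140  −1 ⇒ G_6=139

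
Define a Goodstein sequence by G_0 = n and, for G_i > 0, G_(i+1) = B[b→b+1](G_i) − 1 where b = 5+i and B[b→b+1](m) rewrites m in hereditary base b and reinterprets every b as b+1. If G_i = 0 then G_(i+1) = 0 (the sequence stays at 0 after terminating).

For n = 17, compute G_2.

21

step 0: 17 = 3·5 + 2; sub 6 for 5: 3·6 + 2; = 20; G_1 = 20−1 = 19
step 1: 19 = 3·6 + 1; sub 7 for 6: 3·7 + 1; = 22; G_2 = 22−1 = 21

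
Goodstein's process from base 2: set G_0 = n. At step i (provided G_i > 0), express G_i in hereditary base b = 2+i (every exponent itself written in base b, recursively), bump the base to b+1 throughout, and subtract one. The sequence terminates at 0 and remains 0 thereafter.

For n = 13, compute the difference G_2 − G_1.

1171

G_0 = 13. HB_2(13) = 2^(2 + 1) + 2^2 + 1. Bump = 109. G_1 = 108.
G_1 = 108. HB_3(108) = 3^(3 + 1) + 3^3. Bump = 1280. G_2 = 1279.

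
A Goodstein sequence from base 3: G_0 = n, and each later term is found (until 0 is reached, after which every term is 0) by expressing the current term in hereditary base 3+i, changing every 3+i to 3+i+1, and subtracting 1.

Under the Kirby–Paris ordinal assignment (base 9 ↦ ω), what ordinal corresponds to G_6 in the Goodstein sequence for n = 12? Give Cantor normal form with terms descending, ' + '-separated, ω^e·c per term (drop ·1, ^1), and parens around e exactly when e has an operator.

[0] 12 ≡ 3^2 + 3 (base 3). Lift 4: 20. −1: 19.
[1] 19 ≡ 4^2 + 3 (base 4). Lift 5: 28. −1: 27.
[2] 27 ≡ 5^2 + 2 (base 5). Lift 6: 38. −1: 37.
[3] 37 ≡ 6^2 + 1 (base 6). Lift 7: 50. −1: 49.
[4] 49 ≡ 7^2 (base 7). Lift 8: 64. −1: 63.
[5] 63 ≡ 7·8 + 7 (base 8). Lift 9: 70. −1: 69.

ω·7 + 6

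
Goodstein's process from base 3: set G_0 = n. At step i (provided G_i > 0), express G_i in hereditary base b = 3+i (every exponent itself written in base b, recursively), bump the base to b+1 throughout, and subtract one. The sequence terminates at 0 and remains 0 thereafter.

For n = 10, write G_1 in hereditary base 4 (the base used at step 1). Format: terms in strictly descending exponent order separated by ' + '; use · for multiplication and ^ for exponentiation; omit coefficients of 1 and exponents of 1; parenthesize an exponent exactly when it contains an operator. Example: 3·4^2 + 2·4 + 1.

4^2

G_0 = 10. HB_3(10) = 3^2 + 1. Bump = 17. G_1 = 16.
G_1 = 16. HB_4(16) = 4^2. Bump = 25. G_2 = 24.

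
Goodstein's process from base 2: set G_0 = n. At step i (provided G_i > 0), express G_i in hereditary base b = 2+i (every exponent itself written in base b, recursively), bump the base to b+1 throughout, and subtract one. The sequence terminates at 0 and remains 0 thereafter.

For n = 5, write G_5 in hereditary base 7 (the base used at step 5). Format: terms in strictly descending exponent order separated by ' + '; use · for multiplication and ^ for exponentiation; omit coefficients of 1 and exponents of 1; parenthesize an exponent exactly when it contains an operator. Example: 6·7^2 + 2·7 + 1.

3·7^3 + 3·7^2 + 3·7

base 2: 5 = 2^2 + 1; at 3: 3^3 + 1 = 28; next = 27
base 3: 27 = 3^3; at 4: 4^4 = 256; next = 255
base 4: 255 = 3·4^3 + 3·4^2 + 3·4 + 3; at 5: 3·5^3 + 3·5^2 + 3·5 + 3 = 468; next = 467
base 5: 467 = 3·5^3 + 3·5^2 + 3·5 + 2; at 6: 3·6^3 + 3·6^2 + 3·6 + 2 = 776; next = 775
base 6: 775 = 3·6^3 + 3·6^2 + 3·6 + 1; at 7: 3·7^3 + 3·7^2 + 3·7 + 1 = 1198; next = 1197
base 7: 1197 = 3·7^3 + 3·7^2 + 3·7; at 8: 3·8^3 + 3·8^2 + 3·8 = 1752; next = 1751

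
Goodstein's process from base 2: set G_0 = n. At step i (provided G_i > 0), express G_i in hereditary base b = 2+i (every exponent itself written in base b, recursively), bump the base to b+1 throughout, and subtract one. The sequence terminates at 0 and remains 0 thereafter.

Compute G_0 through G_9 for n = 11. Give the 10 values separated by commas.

i=0: 11 = 2^(2 + 1) + 2 + 1 (b=2); 2→3: 3^(3 + 1) + 3 + 1 = 85; 85−1 = 84
i=1: 84 = 3^(3 + 1) + 3 (b=3); 3→4: 4^(4 + 1) + 4 = 1028; 1028−1 = 1027
i=2: 1027 = 4^(4 + 1) + 3 (b=4); 4→5: 5^(5 + 1) + 3 = 15628; 15628−1 = 15627
i=3: 15627 = 5^(5 + 1) + 2 (b=5); 5→6: 6^(6 + 1) + 2 = 279938; 279938−1 = 279937
i=4: 279937 = 6^(6 + 1) + 1 (b=6); 6→7: 7^(7 + 1) + 1 = 5764802; 5764802−1 = 5764801
i=5: 5764801 = 7^(7 + 1) (b=7); 7→8: 8^(8 + 1) = 134217728; 134217728−1 = 134217727
i=6: 134217727 = 7·8^8 + 7·8^7 + 7·8^6 + 7·8^5 + 7·8^4 + 7·8^3 + 7·8^2 + 7·8 + 7 (b=8); 8→9: 7·9^9 + 7·9^7 + 7·9^6 + 7·9^5 + 7·9^4 + 7·9^3 + 7·9^2 + 7·9 + 7 = 2749609303; 2749609303−1 = 2749609302
i=7: 2749609302 = 7·9^9 + 7·9^7 + 7·9^6 + 7·9^5 + 7·9^4 + 7·9^3 + 7·9^2 + 7·9 + 6 (b=9); 9→10: 7·10^10 + 7·10^7 + 7·10^6 + 7·10^5 + 7·10^4 + 7·10^3 + 7·10^2 + 7·10 + 6 = 70077777776; 70077777776−1 = 70077777775
i=8: 70077777775 = 7·10^10 + 7·10^7 + 7·10^6 + 7·10^5 + 7·10^4 + 7·10^3 + 7·10^2 + 7·10 + 5 (b=10); 10→11: 7·11^11 + 7·11^7 + 7·11^6 + 7·11^5 + 7·11^4 + 7·11^3 + 7·11^2 + 7·11 + 5 = 1997331745491; 1997331745491−1 = 1997331745490

11, 84, 1027, 15627, 279937, 5764801, 134217727, 2749609302, 70077777775, 1997331745490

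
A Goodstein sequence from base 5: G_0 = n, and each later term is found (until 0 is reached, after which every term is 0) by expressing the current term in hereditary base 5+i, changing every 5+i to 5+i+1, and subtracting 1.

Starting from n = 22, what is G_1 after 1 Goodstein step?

25

(0) 22|_5 = 4·5 + 2 ↦ 4·6 + 2|_6 = 26 ⇒ 25
(1) 25|_6 = 4·6 + 1 ↦ 4·7 + 1|_7 = 29 ⇒ 28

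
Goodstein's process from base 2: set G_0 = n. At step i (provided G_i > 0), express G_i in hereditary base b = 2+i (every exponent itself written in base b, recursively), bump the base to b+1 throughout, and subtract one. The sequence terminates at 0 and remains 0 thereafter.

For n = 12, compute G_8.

100000000211

base 2: 12 = 2^(2 + 1) + 2^2; at 3: 3^(3 + 1) + 3^3 = 108; next = 107
base 3: 107 = 3^(3 + 1) + 2·3^2 + 2·3 + 2; at 4: 4^(4 + 1) + 2·4^2 + 2·4 + 2 = 1066; next = 1065
base 4: 1065 = 4^(4 + 1) + 2·4^2 + 2·4 + 1; at 5: 5^(5 + 1) + 2·5^2 + 2·5 + 1 = 15686; next = 15685
base 5: 15685 = 5^(5 + 1) + 2·5^2 + 2·5; at 6: 6^(6 + 1) + 2·6^2 + 2·6 = 280020; next = 280019
base 6: 280019 = 6^(6 + 1) + 2·6^2 + 6 + 5; at 7: 7^(7 + 1) + 2·7^2 + 7 + 5 = 5764911; next = 5764910
base 7: 5764910 = 7^(7 + 1) + 2·7^2 + 7 + 4; at 8: 8^(8 + 1) + 2·8^2 + 8 + 4 = 134217868; next = 134217867
base 8: 134217867 = 8^(8 + 1) + 2·8^2 + 8 + 3; at 9: 9^(9 + 1) + 2·9^2 + 9 + 3 = 3486784575; next = 3486784574
base 9: 3486784574 = 9^(9 + 1) + 2·9^2 + 9 + 2; at 10: 10^(10 + 1) + 2·10^2 + 10 + 2 = 100000000212; next = 100000000211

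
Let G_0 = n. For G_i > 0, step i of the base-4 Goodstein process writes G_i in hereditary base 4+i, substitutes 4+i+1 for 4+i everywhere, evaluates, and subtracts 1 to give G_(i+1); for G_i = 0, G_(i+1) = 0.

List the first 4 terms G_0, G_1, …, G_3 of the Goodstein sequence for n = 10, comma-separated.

10, 11, 12, 13

step 0: 10 = 2·4 + 2; sub 5 for 4: 2·5 + 2; = 12; G_1 = 12−1 = 11
step 1: 11 = 2·5 + 1; sub 6 for 5: 2·6 + 1; = 13; G_2 = 13−1 = 12
step 2: 12 = 2·6; sub 7 for 6: 2·7; = 14; G_3 = 14−1 = 13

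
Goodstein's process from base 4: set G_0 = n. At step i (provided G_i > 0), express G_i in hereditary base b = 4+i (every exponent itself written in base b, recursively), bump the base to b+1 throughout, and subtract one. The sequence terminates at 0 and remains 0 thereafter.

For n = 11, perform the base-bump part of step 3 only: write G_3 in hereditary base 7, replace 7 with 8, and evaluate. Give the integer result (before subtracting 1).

base 4: 11 = 2·4 + 3; at 5: 2·5 + 3 = 13; next = 12
base 5: 12 = 2·5 + 2; at 6: 2·6 + 2 = 14; next = 13
base 6: 13 = 2·6 + 1; at 7: 2·7 + 1 = 15; next = 14

16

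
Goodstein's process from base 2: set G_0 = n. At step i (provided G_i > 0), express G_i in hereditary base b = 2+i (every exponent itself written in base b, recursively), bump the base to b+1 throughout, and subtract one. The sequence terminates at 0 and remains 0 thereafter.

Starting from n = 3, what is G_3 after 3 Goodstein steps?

2

G_0 = 3. HB_2(3) = 2 + 1. Bump = 4. G_1 = 3.
G_1 = 3. HB_3(3) = 3. Bump = 4. G_2 = 3.
G_2 = 3. HB_4(3) = 3. Bump = 3. G_3 = 2.
G_3 = 2. HB_5(2) = 2. Bump = 2. G_4 = 1.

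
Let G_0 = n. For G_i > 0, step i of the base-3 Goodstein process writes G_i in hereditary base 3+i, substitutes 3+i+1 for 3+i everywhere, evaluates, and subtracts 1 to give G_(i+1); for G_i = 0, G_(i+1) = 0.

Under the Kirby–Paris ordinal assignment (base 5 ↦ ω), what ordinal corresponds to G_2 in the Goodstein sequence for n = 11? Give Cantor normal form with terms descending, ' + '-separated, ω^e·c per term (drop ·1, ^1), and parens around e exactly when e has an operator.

[0] 11 ≡ 3^2 + 2 (base 3). Lift 4: 18. −1: 17.
[1] 17 ≡ 4^2 + 1 (base 4). Lift 5: 26. −1: 25.
[2] 25 ≡ 5^2 (base 5). Lift 6: 36. −1: 35.

ω^2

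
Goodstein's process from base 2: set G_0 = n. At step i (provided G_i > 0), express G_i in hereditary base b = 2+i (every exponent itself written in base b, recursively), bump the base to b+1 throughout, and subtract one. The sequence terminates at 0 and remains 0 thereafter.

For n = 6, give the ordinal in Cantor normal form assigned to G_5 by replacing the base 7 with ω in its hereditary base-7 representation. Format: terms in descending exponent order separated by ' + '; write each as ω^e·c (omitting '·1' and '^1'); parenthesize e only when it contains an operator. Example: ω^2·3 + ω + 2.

i=0: 6 = 2^2 + 2 (b=2); 2→3: 3^3 + 3 = 30; 30−1 = 29
i=1: 29 = 3^3 + 2 (b=3); 3→4: 4^4 + 2 = 258; 258−1 = 257
i=2: 257 = 4^4 + 1 (b=4); 4→5: 5^5 + 1 = 3126; 3126−1 = 3125
i=3: 3125 = 5^5 (b=5); 5→6: 6^6 = 46656; 46656−1 = 46655
i=4: 46655 = 5·6^5 + 5·6^4 + 5·6^3 + 5·6^2 + 5·6 + 5 (b=6); 6→7: 5·7^5 + 5·7^4 + 5·7^3 + 5·7^2 + 5·7 + 5 = 98040; 98040−1 = 98039
i=5: 98039 = 5·7^5 + 5·7^4 + 5·7^3 + 5·7^2 + 5·7 + 4 (b=7); 7→8: 5·8^5 + 5·8^4 + 5·8^3 + 5·8^2 + 5·8 + 4 = 187244; 187244−1 = 187243

ω^5·5 + ω^4·5 + ω^3·5 + ω^2·5 + ω·5 + 4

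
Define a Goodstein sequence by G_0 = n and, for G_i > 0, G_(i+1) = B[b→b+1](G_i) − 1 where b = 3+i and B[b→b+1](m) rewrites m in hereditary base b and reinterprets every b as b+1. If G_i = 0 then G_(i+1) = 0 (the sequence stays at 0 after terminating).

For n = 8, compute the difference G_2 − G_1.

G_0=8  [base 3] 2·3 + 2  →[3↦4]→  2·4 + 2 = 10  −1 ⇒ G_1=9
G_1=9  [base 4] 2·4 + 1  →[4↦5]→  2·5 + 1 = 11  −1 ⇒ G_2=10

1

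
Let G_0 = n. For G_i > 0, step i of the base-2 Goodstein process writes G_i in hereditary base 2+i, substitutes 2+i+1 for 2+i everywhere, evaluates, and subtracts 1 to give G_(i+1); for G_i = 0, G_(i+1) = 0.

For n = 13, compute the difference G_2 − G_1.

1171

(0) 13|_2 = 2^(2 + 1) + 2^2 + 1 ↦ 3^(3 + 1) + 3^3 + 1|_3 = 109 ⇒ 108
(1) 108|_3 = 3^(3 + 1) + 3^3 ↦ 4^(4 + 1) + 4^4|_4 = 1280 ⇒ 1279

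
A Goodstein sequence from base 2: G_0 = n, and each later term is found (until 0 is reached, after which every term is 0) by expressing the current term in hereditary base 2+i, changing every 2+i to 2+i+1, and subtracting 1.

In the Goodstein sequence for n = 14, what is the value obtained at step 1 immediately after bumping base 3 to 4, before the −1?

G_0=14  [base 2] 2^(2 + 1) + 2^2 + 2  →[2↦3]→  3^(3 + 1) + 3^3 + 3 = 111  −1 ⇒ G_1=110
G_1=110  [base 3] 3^(3 + 1) + 3^3 + 2  →[3↦4]→  4^(4 + 1) + 4^4 + 2 = 1282  −1 ⇒ G_2=1281

1282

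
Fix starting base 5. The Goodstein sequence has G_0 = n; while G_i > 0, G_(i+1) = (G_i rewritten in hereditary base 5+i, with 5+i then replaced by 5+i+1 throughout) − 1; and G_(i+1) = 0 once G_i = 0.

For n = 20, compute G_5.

i=0: 20 = 4·5 (b=5); 5→6: 4·6 = 24; 24−1 = 23
i=1: 23 = 3·6 + 5 (b=6); 6→7: 3·7 + 5 = 26; 26−1 = 25
i=2: 25 = 3·7 + 4 (b=7); 7→8: 3·8 + 4 = 28; 28−1 = 27
i=3: 27 = 3·8 + 3 (b=8); 8→9: 3·9 + 3 = 30; 30−1 = 29
i=4: 29 = 3·9 + 2 (b=9); 9→10: 3·10 + 2 = 32; 32−1 = 31

31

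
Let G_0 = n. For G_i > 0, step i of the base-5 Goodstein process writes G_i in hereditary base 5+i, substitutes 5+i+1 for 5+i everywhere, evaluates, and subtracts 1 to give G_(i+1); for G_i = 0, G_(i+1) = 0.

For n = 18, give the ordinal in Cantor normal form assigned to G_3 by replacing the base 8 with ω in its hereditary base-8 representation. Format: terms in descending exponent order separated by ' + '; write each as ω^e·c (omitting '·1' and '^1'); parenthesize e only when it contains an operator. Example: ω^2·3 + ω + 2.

ω·3

step 0: 18 = 3·5 + 3; sub 6 for 5: 3·6 + 3; = 21; G_1 = 21−1 = 20
step 1: 20 = 3·6 + 2; sub 7 for 6: 3·7 + 2; = 23; G_2 = 23−1 = 22
step 2: 22 = 3·7 + 1; sub 8 for 7: 3·8 + 1; = 25; G_3 = 25−1 = 24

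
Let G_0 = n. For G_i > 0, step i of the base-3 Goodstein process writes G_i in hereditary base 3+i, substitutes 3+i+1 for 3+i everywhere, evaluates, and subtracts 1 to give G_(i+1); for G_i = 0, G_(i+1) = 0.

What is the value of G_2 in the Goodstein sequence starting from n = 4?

4

i=0: 4 = 3 + 1 (b=3); 3→4: 4 + 1 = 5; 5−1 = 4
i=1: 4 = 4 (b=4); 4→5: 5 = 5; 5−1 = 4
i=2: 4 = 4 (b=5); 5→6: 4 = 4; 4−1 = 3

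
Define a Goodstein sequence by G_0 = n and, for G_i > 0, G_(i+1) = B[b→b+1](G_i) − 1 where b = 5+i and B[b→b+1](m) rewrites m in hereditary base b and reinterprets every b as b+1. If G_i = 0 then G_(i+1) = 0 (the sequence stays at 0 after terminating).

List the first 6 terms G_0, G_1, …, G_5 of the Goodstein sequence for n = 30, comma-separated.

step 0: 30 = 5^2 + 5; sub 6 for 5: 6^2 + 6; = 42; G_1 = 42−1 = 41
step 1: 41 = 6^2 + 5; sub 7 for 6: 7^2 + 5; = 54; G_2 = 54−1 = 53
step 2: 53 = 7^2 + 4; sub 8 for 7: 8^2 + 4; = 68; G_3 = 68−1 = 67
step 3: 67 = 8^2 + 3; sub 9 for 8: 9^2 + 3; = 84; G_4 = 84−1 = 83
step 4: 83 = 9^2 + 2; sub 10 for 9: 10^2 + 2; = 102; G_5 = 102−1 = 101

30, 41, 53, 67, 83, 101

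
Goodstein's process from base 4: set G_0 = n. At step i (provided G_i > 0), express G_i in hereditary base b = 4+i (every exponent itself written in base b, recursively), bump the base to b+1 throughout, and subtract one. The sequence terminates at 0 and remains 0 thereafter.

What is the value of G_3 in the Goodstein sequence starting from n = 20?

i=0: 20 = 4^2 + 4 (b=4); 4→5: 5^2 + 5 = 30; 30−1 = 29
i=1: 29 = 5^2 + 4 (b=5); 5→6: 6^2 + 4 = 40; 40−1 = 39
i=2: 39 = 6^2 + 3 (b=6); 6→7: 7^2 + 3 = 52; 52−1 = 51
i=3: 51 = 7^2 + 2 (b=7); 7→8: 8^2 + 2 = 66; 66−1 = 65

51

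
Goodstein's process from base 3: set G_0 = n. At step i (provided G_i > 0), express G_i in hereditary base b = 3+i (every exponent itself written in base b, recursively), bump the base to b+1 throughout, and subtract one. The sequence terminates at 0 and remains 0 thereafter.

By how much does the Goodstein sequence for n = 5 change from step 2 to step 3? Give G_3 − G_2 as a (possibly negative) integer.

0

[0] 5 ≡ 3 + 2 (base 3). Lift 4: 6. −1: 5.
[1] 5 ≡ 4 + 1 (base 4). Lift 5: 6. −1: 5.
[2] 5 ≡ 5 (base 5). Lift 6: 6. −1: 5.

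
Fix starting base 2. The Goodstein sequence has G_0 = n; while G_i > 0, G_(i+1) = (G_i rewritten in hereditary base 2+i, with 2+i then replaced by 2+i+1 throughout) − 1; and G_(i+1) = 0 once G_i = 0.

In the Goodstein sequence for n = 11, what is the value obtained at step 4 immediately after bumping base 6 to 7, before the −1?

i=0: 11 = 2^(2 + 1) + 2 + 1 (b=2); 2→3: 3^(3 + 1) + 3 + 1 = 85; 85−1 = 84
i=1: 84 = 3^(3 + 1) + 3 (b=3); 3→4: 4^(4 + 1) + 4 = 1028; 1028−1 = 1027
i=2: 1027 = 4^(4 + 1) + 3 (b=4); 4→5: 5^(5 + 1) + 3 = 15628; 15628−1 = 15627
i=3: 15627 = 5^(5 + 1) + 2 (b=5); 5→6: 6^(6 + 1) + 2 = 279938; 279938−1 = 279937

5764802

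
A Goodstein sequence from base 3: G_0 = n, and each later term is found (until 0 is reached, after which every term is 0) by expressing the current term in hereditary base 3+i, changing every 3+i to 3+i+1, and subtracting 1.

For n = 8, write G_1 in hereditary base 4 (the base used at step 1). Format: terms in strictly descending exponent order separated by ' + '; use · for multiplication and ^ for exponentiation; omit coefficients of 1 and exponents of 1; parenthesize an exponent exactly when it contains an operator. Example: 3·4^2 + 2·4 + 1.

base 3: 8 = 2·3 + 2; at 4: 2·4 + 2 = 10; next = 9
base 4: 9 = 2·4 + 1; at 5: 2·5 + 1 = 11; next = 10

2·4 + 1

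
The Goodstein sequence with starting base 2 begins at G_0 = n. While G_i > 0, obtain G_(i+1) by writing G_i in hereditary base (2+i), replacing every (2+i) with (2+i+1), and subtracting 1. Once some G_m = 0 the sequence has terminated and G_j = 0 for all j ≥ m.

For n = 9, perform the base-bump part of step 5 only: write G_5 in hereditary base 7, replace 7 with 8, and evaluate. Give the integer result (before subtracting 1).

50333400

G_0 = 9. HB_2(9) = 2^(2 + 1) + 1. Bump = 82. G_1 = 81.
G_1 = 81. HB_3(81) = 3^(3 + 1). Bump = 1024. G_2 = 1023.
G_2 = 1023. HB_4(1023) = 3·4^4 + 3·4^3 + 3·4^2 + 3·4 + 3. Bump = 9843. G_3 = 9842.
G_3 = 9842. HB_5(9842) = 3·5^5 + 3·5^3 + 3·5^2 + 3·5 + 2. Bump = 140744. G_4 = 140743.
G_4 = 140743. HB_6(140743) = 3·6^6 + 3·6^3 + 3·6^2 + 3·6 + 1. Bump = 2471827. G_5 = 2471826.
G_5 = 2471826. HB_7(2471826) = 3·7^7 + 3·7^3 + 3·7^2 + 3·7. Bump = 50333400. G_6 = 50333399.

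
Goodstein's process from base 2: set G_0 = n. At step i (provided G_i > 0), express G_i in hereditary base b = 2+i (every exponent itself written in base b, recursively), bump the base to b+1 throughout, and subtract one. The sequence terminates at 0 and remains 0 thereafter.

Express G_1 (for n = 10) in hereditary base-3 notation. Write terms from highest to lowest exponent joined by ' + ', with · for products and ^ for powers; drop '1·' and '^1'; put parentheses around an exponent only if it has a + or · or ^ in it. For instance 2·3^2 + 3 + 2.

10 —HB2→ 2^(2 + 1) + 2 —bump→ 3^(3 + 1) + 3 = 84 —(−1)→ 83
83 —HB3→ 3^(3 + 1) + 2 —bump→ 4^(4 + 1) + 2 = 1026 —(−1)→ 1025

3^(3 + 1) + 2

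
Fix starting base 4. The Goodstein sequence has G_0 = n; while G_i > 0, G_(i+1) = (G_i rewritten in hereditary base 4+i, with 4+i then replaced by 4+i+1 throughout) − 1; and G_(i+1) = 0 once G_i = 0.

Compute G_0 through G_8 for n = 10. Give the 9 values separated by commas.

10, 11, 12, 13, 13, 13, 13, 13, 13

base 4: 10 = 2·4 + 2; at 5: 2·5 + 2 = 12; next = 11
base 5: 11 = 2·5 + 1; at 6: 2·6 + 1 = 13; next = 12
base 6: 12 = 2·6; at 7: 2·7 = 14; next = 13
base 7: 13 = 7 + 6; at 8: 8 + 6 = 14; next = 13
base 8: 13 = 8 + 5; at 9: 9 + 5 = 14; next = 13
base 9: 13 = 9 + 4; at 10: 10 + 4 = 14; next = 13
base 10: 13 = 10 + 3; at 11: 11 + 3 = 14; next = 13
base 11: 13 = 11 + 2; at 12: 12 + 2 = 14; next = 13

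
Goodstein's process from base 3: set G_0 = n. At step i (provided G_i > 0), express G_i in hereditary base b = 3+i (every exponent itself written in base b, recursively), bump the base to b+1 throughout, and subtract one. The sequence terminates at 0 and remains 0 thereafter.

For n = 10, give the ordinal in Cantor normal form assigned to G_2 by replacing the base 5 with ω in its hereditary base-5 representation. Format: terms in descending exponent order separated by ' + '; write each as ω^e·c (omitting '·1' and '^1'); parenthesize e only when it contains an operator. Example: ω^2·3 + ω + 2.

ω·4 + 4

G_0 = 10. HB_3(10) = 3^2 + 1. Bump = 17. G_1 = 16.
G_1 = 16. HB_4(16) = 4^2. Bump = 25. G_2 = 24.
G_2 = 24. HB_5(24) = 4·5 + 4. Bump = 28. G_3 = 27.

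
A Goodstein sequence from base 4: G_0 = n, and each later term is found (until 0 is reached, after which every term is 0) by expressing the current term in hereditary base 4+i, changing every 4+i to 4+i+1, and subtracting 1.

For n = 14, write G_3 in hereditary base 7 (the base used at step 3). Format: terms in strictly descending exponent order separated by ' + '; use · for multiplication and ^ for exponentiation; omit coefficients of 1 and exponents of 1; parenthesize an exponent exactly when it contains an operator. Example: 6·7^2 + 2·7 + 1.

[0] 14 ≡ 3·4 + 2 (base 4). Lift 5: 17. −1: 16.
[1] 16 ≡ 3·5 + 1 (base 5). Lift 6: 19. −1: 18.
[2] 18 ≡ 3·6 (base 6). Lift 7: 21. −1: 20.
[3] 20 ≡ 2·7 + 6 (base 7). Lift 8: 22. −1: 21.

2·7 + 6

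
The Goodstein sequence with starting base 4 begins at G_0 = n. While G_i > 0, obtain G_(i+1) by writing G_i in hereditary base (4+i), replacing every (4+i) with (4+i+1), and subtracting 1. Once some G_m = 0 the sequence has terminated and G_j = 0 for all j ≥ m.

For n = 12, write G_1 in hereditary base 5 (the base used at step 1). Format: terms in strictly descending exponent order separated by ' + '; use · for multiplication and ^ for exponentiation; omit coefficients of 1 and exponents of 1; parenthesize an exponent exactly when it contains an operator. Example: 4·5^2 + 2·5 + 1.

G_0=12  [base 4] 3·4  →[4↦5]→  3·5 = 15  −1 ⇒ G_1=14
G_1=14  [base 5] 2·5 + 4  →[5↦6]→  2·6 + 4 = 16  −1 ⇒ G_2=15

2·5 + 4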